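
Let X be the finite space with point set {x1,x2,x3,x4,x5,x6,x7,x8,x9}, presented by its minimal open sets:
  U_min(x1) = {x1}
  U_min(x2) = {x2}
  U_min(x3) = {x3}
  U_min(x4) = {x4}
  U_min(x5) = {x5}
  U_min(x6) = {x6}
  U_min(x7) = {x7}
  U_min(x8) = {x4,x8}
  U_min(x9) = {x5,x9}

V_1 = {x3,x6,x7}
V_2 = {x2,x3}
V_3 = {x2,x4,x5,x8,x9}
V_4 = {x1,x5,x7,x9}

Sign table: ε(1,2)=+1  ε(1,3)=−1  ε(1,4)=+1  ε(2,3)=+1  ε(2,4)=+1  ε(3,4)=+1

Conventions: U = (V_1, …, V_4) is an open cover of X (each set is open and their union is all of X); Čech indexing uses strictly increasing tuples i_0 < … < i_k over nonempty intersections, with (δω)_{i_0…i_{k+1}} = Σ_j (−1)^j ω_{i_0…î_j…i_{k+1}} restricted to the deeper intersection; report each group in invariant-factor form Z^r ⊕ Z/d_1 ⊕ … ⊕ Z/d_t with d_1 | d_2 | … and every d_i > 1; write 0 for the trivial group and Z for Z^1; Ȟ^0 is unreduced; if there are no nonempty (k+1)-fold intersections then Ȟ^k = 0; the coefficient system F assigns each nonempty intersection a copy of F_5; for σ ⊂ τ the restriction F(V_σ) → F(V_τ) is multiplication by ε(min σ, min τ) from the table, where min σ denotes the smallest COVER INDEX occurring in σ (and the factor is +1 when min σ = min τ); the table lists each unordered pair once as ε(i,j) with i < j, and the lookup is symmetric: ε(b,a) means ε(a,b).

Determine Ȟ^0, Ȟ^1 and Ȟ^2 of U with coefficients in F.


Ȟ^0 ≅ Z/5; Ȟ^1 ≅ Z/5; Ȟ^2 ≅ 0

intersection data:
  V12={x3} V14={x7} V23={x2} V34={x5,x9}
C dims 4,4; δ0: rk_F5 3
Ȟ^0 = (4 − 3) − 0 = 1, so Ȟ^0 ≅ Z/5
Ȟ^1 = (4 − 0) − 3 = 1, so Ȟ^1 ≅ Z/5
Ȟ^2 = (0 − 0) − 0 = 0, so Ȟ^2 ≅ 0


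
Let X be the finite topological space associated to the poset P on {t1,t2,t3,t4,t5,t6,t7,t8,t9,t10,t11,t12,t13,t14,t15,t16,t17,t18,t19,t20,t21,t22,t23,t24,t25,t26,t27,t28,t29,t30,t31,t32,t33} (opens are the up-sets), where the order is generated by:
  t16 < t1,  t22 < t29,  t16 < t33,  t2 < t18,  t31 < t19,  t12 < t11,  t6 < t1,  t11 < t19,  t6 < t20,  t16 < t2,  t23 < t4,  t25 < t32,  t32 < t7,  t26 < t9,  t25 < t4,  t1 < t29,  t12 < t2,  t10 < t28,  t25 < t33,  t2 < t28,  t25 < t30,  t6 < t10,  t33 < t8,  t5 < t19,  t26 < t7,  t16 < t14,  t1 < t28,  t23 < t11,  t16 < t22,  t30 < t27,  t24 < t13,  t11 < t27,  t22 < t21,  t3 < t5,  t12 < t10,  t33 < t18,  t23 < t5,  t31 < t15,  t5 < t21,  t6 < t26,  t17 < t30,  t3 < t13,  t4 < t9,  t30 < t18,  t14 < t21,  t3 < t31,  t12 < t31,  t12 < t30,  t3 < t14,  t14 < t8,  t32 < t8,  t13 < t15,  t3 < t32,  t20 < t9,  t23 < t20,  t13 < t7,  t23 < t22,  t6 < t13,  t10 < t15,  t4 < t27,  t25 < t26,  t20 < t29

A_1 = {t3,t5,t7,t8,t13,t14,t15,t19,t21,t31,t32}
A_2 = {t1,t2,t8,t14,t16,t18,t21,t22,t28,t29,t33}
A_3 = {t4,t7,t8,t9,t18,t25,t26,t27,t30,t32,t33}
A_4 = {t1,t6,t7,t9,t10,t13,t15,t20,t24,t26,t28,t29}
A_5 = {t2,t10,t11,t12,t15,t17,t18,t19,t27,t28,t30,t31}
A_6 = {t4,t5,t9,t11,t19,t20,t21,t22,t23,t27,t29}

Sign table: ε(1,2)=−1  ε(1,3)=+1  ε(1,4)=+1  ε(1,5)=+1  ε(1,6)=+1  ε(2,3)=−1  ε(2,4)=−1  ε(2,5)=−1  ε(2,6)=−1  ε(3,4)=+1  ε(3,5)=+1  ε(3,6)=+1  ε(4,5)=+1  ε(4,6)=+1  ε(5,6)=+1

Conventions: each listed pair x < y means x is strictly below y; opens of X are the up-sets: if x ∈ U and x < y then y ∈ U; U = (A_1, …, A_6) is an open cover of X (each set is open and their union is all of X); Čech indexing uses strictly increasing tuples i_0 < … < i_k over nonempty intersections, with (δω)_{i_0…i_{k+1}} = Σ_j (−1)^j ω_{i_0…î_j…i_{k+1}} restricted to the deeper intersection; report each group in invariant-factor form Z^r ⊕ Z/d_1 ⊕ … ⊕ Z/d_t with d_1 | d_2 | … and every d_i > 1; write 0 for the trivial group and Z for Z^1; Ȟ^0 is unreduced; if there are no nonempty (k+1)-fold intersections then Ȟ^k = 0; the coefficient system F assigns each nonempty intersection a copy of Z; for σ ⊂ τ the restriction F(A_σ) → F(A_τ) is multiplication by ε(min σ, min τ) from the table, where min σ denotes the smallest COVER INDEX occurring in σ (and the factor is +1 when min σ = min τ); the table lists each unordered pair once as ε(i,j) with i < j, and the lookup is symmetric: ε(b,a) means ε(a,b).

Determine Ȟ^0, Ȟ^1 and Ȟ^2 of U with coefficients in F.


Ȟ^0 = Z,  Ȟ^1 = 0,  Ȟ^2 = Z/2

intersection data:
  A12={t8,t14,t21} A13={t7,t8,t32} A14={t7,t13,t15} A15={t15,t19,t31} A16={t5,t19,t21} A23={t8,t18,t33} A24={t1,t28,t29} A25={t2,t18,t28} A26={t21,t22,t29} A34={t7,t9,t26} A35={t18,t27,t30} A36={t4,t9,t27} A45={t10,t15,t28} A46={t9,t20,t29} A56={t11,t19,t27}
  A123={t8} A126={t21} A134={t7} A145={t15} A156={t19} A235={t18} A245={t28} A246={t29} A346={t9} A356={t27}
C dims 6,15,10; δ0: rk 5, SNF 1^5; δ1: rk 10, SNF 1^9·2
Ȟ^0 = (6 − 5) − 0 = 1, so Ȟ^0 ≅ Z
Ȟ^1 = (15 − 10) − 5 = 0, so Ȟ^1 ≅ 0
Ȟ^2 = (10 − 0) − 10 = 0 plus torsion [2], so Ȟ^2 ≅ Z/2


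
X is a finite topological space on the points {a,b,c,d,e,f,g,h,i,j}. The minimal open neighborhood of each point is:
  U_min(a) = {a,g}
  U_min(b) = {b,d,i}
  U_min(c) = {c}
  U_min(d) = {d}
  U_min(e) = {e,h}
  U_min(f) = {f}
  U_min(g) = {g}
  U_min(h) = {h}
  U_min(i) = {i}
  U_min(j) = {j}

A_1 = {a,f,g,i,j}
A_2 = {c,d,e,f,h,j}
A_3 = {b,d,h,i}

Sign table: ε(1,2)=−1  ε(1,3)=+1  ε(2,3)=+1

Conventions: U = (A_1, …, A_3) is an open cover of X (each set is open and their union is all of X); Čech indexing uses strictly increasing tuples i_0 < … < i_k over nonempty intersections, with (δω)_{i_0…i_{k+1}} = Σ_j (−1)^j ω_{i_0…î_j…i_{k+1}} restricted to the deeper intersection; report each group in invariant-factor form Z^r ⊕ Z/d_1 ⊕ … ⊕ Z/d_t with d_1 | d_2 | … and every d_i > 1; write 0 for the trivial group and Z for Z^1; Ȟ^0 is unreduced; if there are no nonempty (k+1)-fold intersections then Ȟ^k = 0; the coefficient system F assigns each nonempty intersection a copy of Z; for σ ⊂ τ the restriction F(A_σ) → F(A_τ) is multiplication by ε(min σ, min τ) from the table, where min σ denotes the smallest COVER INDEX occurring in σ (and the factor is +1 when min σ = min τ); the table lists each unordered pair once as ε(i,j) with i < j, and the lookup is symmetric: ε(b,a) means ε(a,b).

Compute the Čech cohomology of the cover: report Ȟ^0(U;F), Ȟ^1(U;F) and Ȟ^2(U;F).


Ȟ^0(U;F) ≅ 0; Ȟ^1(U;F) ≅ Z/2; Ȟ^2(U;F) ≅ 0

intersection data:
  A12={f,j} A13={i} A23={d,h}
C dims 3,3; δ0: rk 3, SNF 1^2·2
Ȟ^0 = (3 − 3) − 0 = 0, so Ȟ^0 ≅ 0
Ȟ^1 = (3 − 0) − 3 = 0 plus torsion [2], so Ȟ^1 ≅ Z/2
Ȟ^2 = (0 − 0) − 0 = 0, so Ȟ^2 ≅ 0


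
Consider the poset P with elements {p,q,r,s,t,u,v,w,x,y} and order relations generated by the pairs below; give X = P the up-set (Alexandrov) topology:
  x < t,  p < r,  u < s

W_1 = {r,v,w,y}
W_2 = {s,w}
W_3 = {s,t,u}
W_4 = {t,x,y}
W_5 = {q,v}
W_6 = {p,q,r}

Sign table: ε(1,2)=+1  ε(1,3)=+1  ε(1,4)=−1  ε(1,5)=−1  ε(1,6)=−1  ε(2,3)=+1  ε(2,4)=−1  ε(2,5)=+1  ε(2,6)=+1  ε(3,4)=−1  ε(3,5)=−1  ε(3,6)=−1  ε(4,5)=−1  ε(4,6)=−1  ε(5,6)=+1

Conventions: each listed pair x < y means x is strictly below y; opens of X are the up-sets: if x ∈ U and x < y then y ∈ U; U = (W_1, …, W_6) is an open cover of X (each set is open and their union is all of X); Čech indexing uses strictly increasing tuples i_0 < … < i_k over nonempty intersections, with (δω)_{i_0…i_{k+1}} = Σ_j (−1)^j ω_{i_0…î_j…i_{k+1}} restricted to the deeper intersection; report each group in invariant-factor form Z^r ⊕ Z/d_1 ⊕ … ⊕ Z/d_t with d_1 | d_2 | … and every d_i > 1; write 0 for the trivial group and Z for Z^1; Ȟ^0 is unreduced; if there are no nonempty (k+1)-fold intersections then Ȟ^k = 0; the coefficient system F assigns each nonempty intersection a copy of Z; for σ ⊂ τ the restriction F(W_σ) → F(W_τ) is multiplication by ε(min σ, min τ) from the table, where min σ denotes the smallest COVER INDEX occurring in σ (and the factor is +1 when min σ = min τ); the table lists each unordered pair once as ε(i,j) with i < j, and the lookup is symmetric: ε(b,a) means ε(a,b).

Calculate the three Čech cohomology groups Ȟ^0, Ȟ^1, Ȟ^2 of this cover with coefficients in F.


nonempty overlaps:
  W12={w} W14={y} W15={v} W16={r} W23={s} W34={t} W56={q}
C dims 6,7; δ0: rk 5, SNF 1^5
degree 0: 6−5−0 = 1 → Ȟ^0 ≅ Z
degree 1: 7−0−5 = 2 → Ȟ^1 ≅ Z^2
degree 2: 0−0−0 = 0 → Ȟ^2 ≅ 0

Ȟ^0 ≅ Z; Ȟ^1 ≅ Z^2; Ȟ^2 ≅ 0


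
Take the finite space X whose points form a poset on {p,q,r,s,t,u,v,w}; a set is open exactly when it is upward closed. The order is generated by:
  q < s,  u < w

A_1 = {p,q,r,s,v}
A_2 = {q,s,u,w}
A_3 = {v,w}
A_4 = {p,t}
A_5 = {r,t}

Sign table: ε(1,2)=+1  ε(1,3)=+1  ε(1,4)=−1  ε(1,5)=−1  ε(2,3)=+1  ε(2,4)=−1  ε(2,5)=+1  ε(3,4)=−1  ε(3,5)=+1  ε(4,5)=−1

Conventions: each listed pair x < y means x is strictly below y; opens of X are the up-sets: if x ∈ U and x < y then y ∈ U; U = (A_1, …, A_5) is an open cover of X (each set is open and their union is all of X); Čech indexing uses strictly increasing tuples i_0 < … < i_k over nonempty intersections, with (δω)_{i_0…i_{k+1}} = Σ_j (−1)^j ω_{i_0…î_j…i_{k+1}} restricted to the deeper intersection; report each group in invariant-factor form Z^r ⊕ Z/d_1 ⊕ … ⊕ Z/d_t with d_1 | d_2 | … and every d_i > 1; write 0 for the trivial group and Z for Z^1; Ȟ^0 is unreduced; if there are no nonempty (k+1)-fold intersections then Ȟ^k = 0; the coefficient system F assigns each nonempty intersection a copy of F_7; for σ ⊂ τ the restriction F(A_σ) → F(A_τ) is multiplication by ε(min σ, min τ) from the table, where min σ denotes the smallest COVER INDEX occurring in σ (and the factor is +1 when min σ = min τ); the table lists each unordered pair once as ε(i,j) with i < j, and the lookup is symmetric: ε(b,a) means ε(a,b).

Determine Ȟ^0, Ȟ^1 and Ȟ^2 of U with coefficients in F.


intersection data:
  A12={q,s} A13={v} A14={p} A15={r} A23={w} A45={t}
C dims 5,6; δ0: rk_F7 5
Ȟ^0 = (5 − 5) − 0 = 0, so Ȟ^0 ≅ 0
Ȟ^1 = (6 − 0) − 5 = 1, so Ȟ^1 ≅ Z/7
Ȟ^2 = (0 − 0) − 0 = 0, so Ȟ^2 ≅ 0

Ȟ^0 ≅ 0; Ȟ^1 ≅ Z/7; Ȟ^2 ≅ 0


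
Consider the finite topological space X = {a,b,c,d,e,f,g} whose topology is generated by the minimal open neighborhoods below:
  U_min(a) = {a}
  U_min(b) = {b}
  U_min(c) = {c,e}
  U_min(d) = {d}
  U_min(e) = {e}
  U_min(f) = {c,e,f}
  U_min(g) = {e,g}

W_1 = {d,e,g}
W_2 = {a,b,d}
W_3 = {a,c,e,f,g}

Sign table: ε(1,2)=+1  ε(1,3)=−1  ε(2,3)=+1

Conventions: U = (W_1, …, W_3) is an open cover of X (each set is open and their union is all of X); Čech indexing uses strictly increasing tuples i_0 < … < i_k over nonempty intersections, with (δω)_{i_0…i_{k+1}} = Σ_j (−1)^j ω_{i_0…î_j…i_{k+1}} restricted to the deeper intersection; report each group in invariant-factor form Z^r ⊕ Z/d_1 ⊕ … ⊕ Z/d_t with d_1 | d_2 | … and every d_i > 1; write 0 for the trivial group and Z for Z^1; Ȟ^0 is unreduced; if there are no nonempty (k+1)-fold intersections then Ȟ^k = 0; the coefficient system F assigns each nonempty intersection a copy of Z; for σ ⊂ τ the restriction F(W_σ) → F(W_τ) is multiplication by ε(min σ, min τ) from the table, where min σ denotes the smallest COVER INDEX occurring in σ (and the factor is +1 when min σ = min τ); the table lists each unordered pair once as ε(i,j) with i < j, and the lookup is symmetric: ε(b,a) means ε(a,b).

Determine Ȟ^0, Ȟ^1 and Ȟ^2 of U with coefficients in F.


nonempty intersections:
  W12={d} W13={e,g} W23={a}
C dims 3,3; δ0: rk 3, SNF 1^2·2
Ȟ^0: (3−3)−0=0 ⇒ 0
Ȟ^1: (3−0)−3=0 plus torsion [2] ⇒ Z/2
Ȟ^2: (0−0)−0=0 ⇒ 0

Ȟ^0(U;F) ≅ 0,  Ȟ^1(U;F) ≅ Z/2,  Ȟ^2(U;F) ≅ 0


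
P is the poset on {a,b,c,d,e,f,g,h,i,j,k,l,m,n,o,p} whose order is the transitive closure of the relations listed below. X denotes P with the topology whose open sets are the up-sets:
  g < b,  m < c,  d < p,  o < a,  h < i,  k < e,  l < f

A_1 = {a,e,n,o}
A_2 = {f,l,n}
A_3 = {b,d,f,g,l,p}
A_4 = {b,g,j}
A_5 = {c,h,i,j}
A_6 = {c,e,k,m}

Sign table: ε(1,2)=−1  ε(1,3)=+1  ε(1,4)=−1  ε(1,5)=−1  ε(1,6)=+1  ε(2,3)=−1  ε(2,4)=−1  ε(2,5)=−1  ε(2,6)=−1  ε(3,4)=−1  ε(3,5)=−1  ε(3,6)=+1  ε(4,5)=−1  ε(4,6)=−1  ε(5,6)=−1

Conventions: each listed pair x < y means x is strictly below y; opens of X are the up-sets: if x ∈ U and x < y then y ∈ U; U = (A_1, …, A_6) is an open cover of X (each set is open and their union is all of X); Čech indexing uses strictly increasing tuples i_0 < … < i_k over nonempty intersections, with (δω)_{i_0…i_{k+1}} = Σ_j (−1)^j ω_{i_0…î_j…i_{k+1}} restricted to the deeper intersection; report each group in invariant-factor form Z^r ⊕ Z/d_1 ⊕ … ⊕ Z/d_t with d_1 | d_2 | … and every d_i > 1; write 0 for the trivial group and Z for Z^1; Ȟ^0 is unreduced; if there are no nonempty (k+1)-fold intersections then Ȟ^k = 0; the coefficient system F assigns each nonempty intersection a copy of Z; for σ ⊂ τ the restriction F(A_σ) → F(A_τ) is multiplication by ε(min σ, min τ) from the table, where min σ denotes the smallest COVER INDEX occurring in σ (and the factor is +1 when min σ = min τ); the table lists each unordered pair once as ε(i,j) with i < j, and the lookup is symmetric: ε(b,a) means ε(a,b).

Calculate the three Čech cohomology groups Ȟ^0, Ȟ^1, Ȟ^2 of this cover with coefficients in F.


Ȟ^0(U;F) ≅ 0, Ȟ^1(U;F) ≅ Z/2 and Ȟ^2(U;F) ≅ 0

nonempty intersections:
  A12={n} A16={e} A23={f,l} A34={b,g} A45={j} A56={c}
C dims 6,6; δ0: rk 6, SNF 1^5·2
Ȟ^0: (6−6)−0=0 ⇒ 0
Ȟ^1: (6−0)−6=0 plus torsion [2] ⇒ Z/2
Ȟ^2: (0−0)−0=0 ⇒ 0


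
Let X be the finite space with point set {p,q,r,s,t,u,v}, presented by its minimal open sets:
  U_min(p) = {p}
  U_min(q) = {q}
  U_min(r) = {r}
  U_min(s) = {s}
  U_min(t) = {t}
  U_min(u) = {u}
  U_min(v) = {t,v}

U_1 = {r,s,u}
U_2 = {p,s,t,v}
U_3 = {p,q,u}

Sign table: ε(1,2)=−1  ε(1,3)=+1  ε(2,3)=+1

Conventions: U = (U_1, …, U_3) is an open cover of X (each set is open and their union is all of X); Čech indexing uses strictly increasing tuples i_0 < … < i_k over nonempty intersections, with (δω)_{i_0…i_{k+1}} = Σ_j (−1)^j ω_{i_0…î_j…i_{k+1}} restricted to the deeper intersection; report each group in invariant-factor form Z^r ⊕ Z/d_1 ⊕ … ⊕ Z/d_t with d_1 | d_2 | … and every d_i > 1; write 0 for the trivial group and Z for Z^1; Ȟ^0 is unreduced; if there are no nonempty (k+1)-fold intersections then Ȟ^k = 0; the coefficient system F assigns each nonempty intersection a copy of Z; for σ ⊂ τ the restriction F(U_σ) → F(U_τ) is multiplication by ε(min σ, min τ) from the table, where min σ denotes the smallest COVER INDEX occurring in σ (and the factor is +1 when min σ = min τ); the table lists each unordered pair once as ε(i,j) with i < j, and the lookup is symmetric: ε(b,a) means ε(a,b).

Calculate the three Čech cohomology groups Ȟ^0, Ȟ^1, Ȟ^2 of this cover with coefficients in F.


nonempty overlaps:
  U12={s} U13={u} U23={p}
C dims 3,3; δ0: rk 3, SNF 1^2·2
degree 0: 3−3−0 = 0 → Ȟ^0 ≅ 0
degree 1: 3−0−3 = 0 plus torsion [2] → Ȟ^1 ≅ Z/2
degree 2: 0−0−0 = 0 → Ȟ^2 ≅ 0

Ȟ^0 ≅ 0; Ȟ^1 ≅ Z/2; Ȟ^2 ≅ 0


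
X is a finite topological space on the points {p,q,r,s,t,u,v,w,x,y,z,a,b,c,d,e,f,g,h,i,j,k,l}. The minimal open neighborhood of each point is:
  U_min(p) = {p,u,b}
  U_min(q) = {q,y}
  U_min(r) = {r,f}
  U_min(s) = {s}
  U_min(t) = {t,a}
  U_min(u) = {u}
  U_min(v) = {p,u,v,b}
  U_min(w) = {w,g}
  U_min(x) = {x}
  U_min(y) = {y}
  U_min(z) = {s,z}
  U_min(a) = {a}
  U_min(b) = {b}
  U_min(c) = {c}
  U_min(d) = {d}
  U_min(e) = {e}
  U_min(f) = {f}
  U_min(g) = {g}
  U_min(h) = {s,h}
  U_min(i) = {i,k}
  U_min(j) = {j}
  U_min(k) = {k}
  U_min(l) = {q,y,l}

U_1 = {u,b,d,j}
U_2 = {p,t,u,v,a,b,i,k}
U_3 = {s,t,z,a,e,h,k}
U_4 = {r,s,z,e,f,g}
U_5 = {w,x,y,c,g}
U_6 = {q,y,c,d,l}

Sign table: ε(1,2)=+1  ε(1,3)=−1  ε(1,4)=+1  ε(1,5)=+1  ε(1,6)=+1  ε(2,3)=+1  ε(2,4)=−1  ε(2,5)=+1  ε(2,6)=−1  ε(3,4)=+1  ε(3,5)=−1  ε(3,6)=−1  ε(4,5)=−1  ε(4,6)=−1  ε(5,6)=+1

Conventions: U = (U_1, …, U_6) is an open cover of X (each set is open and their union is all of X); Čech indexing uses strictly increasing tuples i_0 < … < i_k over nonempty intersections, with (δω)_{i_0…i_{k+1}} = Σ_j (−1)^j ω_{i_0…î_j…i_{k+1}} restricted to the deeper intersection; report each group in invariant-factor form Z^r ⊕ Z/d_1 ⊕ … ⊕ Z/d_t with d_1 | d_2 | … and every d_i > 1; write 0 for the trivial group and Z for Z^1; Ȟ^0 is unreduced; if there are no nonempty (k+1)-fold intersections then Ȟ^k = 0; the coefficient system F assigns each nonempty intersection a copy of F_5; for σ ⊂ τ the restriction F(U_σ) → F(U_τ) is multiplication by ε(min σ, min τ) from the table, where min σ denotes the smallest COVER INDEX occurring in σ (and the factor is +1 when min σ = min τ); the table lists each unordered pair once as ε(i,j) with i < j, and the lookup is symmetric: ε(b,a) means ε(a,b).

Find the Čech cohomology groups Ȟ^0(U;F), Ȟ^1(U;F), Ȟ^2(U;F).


cover nerve:
  U12={u,b} U16={d} U23={t,a,k} U34={s,z,e} U45={g} U56={y,c}
C dims 6,6; δ0: rk_F5 6
Ȟ^0: (6−6)−0=0 ⇒ 0
Ȟ^1: (6−0)−6=0 ⇒ 0
Ȟ^2: (0−0)−0=0 ⇒ 0

Ȟ^0 = 0,  Ȟ^1 = 0,  Ȟ^2 = 0


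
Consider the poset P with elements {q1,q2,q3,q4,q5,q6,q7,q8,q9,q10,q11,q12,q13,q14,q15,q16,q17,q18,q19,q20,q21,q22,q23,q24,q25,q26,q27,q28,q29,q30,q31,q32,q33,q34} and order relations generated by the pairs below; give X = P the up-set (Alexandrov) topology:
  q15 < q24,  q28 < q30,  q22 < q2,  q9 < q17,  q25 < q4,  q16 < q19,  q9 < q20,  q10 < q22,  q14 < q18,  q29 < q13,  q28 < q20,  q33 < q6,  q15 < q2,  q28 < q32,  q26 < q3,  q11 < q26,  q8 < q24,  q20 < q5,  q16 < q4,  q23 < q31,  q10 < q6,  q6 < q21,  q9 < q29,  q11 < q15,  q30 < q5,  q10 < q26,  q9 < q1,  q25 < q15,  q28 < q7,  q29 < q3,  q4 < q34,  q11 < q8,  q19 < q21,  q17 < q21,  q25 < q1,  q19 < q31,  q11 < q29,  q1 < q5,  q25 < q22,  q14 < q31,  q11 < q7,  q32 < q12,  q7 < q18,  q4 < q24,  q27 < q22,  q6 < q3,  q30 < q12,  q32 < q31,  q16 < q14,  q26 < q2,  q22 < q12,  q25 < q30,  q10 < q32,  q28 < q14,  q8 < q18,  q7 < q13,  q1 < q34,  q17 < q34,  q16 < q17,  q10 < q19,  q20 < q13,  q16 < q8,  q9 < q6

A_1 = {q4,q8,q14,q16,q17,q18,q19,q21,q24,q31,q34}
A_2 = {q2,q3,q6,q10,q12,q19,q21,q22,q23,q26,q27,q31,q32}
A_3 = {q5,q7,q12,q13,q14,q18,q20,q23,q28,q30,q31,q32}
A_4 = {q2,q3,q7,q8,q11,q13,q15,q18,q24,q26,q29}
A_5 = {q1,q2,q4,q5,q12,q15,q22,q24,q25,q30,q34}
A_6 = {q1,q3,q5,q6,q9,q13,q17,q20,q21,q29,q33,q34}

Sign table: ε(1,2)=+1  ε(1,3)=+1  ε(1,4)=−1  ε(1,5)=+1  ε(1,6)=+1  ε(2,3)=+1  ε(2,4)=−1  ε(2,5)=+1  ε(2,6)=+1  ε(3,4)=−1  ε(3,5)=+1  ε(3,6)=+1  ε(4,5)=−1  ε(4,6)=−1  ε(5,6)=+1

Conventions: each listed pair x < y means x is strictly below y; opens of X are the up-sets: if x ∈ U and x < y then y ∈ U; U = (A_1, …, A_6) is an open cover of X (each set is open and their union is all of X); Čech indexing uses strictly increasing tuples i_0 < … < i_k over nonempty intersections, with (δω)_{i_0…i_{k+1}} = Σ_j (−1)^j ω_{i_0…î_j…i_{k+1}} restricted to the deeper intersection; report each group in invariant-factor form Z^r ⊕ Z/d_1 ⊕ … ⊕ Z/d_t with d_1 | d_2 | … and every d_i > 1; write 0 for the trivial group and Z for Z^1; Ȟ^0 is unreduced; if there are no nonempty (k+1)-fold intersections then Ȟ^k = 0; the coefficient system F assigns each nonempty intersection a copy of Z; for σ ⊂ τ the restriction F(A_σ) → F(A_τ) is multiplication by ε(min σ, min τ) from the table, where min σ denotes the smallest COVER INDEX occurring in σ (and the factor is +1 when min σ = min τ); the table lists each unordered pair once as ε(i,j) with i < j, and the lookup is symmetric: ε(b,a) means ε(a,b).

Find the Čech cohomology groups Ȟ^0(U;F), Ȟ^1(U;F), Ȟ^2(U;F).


intersection data:
  A12={q19,q21,q31} A13={q14,q18,q31} A14={q8,q18,q24} A15={q4,q24,q34} A16={q17,q21,q34} A23={q12,q23,q31,q32} A24={q2,q3,q26} A25={q2,q12,q22} A26={q3,q6,q21} A34={q7,q13,q18} A35={q5,q12,q30} A36={q5,q13,q20} A45={q2,q15,q24} A46={q3,q13,q29} A56={q1,q5,q34}
  A123={q31} A126={q21} A134={q18} A145={q24} A156={q34} A235={q12} A245={q2} A246={q3} A346={q13} A356={q5}
C dims 6,15,10; δ0: rk 5, SNF 1^5; δ1: rk 10, SNF 1^9·2
Ȟ^0 = (6 − 5) − 0 = 1, so Ȟ^0 ≅ Z
Ȟ^1 = (15 − 10) − 5 = 0, so Ȟ^1 ≅ 0
Ȟ^2 = (10 − 0) − 10 = 0 plus torsion [2], so Ȟ^2 ≅ Z/2

Ȟ^0(U;F) ≅ Z,  Ȟ^1(U;F) ≅ 0,  Ȟ^2(U;F) ≅ Z/2


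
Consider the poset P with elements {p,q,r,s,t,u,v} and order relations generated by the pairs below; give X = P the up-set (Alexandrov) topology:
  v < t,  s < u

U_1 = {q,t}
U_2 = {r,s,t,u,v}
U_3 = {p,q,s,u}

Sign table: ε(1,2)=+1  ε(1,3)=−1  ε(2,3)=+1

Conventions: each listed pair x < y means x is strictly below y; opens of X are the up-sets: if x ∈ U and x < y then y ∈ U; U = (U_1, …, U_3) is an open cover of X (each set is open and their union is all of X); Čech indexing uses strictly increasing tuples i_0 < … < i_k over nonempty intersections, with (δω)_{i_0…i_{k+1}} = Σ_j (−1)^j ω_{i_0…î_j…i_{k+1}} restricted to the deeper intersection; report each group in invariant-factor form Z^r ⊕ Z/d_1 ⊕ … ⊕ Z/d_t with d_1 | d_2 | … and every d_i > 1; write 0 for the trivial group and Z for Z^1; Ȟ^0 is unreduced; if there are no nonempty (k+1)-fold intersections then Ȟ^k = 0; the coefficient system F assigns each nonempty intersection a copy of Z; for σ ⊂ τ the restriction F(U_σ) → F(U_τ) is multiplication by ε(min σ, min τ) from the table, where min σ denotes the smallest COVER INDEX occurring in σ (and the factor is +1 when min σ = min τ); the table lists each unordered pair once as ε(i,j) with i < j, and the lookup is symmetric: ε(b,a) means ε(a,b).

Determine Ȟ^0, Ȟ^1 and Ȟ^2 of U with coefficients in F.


Ȟ^0 = 0; Ȟ^1 = Z/2; Ȟ^2 = 0

cover nerve:
  U12={t} U13={q} U23={s,u}
C dims 3,3; δ0: rk 3, SNF 1^2·2
Ȟ^0: (3−3)−0=0 ⇒ 0
Ȟ^1: (3−0)−3=0 plus torsion [2] ⇒ Z/2
Ȟ^2: (0−0)−0=0 ⇒ 0


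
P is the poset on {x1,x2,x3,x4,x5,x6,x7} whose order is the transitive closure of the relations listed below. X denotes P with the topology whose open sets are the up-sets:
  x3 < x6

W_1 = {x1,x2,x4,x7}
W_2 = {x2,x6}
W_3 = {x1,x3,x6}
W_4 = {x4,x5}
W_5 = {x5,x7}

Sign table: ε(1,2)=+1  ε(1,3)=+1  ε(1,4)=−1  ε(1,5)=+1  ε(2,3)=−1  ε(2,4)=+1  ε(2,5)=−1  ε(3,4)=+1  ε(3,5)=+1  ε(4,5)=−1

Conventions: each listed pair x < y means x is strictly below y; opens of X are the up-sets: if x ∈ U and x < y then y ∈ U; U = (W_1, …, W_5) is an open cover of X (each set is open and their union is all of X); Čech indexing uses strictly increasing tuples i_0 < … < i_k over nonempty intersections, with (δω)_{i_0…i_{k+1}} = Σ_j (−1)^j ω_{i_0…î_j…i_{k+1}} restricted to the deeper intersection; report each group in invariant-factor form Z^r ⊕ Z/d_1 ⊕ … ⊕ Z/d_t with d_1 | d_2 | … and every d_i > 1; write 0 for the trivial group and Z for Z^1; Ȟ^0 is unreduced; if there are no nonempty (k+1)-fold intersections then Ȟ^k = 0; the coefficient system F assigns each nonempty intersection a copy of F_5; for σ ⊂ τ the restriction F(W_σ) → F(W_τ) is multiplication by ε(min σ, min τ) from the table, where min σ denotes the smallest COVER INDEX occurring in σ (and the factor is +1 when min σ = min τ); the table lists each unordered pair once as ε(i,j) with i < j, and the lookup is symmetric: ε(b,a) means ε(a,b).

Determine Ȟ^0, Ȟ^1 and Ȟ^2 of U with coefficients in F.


Ȟ^0(U;F) ≅ 0,  Ȟ^1(U;F) ≅ Z/5,  Ȟ^2(U;F) ≅ 0

nonempty intersections:
  W12={x2} W13={x1} W14={x4} W15={x7} W23={x6} W45={x5}
C dims 5,6; δ0: rk_F5 5
Ȟ^0: (5−5)−0=0 ⇒ 0
Ȟ^1: (6−0)−5=1 ⇒ Z/5
Ȟ^2: (0−0)−0=0 ⇒ 0


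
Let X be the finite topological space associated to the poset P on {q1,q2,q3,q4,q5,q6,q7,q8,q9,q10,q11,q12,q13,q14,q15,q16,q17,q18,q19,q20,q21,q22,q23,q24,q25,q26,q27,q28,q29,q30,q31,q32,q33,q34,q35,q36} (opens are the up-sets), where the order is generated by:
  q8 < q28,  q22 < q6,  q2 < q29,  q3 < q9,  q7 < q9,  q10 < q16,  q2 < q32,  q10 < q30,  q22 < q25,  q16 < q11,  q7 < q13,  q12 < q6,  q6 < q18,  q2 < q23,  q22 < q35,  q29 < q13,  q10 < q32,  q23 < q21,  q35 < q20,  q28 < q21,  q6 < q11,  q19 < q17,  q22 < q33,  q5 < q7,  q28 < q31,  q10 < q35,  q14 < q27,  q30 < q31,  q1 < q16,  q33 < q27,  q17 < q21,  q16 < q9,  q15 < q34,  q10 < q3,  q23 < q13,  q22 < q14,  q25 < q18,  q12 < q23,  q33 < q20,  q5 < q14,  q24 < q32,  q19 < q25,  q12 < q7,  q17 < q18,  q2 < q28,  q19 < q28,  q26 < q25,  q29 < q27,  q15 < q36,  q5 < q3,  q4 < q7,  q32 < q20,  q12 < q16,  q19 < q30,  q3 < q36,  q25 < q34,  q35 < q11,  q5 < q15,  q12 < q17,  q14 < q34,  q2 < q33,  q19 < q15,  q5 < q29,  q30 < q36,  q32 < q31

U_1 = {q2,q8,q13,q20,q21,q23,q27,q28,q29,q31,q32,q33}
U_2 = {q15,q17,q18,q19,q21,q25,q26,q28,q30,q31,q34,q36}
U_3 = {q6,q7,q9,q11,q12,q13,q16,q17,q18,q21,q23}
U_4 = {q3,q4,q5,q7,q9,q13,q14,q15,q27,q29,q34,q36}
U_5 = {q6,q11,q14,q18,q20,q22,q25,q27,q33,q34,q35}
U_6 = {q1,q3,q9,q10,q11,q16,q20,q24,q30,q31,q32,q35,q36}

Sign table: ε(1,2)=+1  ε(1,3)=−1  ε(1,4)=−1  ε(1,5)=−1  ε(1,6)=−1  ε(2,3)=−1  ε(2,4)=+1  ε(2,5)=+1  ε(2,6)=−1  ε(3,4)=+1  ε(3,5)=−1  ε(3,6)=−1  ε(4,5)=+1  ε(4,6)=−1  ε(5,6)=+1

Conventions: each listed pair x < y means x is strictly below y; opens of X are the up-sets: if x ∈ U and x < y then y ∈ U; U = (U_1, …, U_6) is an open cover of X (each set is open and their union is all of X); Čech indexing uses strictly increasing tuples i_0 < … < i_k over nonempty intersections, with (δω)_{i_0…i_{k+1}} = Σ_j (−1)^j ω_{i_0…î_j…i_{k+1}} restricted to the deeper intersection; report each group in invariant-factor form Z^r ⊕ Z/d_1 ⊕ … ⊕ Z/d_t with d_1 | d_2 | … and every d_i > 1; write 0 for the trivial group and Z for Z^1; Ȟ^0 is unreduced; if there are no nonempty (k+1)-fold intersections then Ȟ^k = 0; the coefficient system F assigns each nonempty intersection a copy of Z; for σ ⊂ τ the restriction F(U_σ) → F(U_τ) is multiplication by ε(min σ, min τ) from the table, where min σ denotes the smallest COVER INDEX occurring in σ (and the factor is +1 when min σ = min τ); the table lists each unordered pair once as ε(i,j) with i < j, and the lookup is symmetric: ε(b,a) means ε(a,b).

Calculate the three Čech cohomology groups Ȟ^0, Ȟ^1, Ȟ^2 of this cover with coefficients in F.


nonempty intersections:
  U12={q21,q28,q31} U13={q13,q21,q23} U14={q13,q27,q29} U15={q20,q27,q33} U16={q20,q31,q32} U23={q17,q18,q21} U24={q15,q34,q36} U25={q18,q25,q34} U26={q30,q31,q36} U34={q7,q9,q13} U35={q6,q11,q18} U36={q9,q11,q16} U45={q14,q27,q34} U46={q3,q9,q36} U56={q11,q20,q35}
  U123={q21} U126={q31} U134={q13} U145={q27} U156={q20} U235={q18} U245={q34} U246={q36} U346={q9} U356={q11}
C dims 6,15,10; δ0: rk 6, SNF 1^5·2; δ1: rk 9, SNF 1^9
Ȟ^0: (6−6)−0=0 ⇒ 0
Ȟ^1: (15−9)−6=0 plus torsion [2] ⇒ Z/2
Ȟ^2: (10−0)−9=1 ⇒ Z

Ȟ^0 = 0, Ȟ^1 = Z/2 and Ȟ^2 = Z


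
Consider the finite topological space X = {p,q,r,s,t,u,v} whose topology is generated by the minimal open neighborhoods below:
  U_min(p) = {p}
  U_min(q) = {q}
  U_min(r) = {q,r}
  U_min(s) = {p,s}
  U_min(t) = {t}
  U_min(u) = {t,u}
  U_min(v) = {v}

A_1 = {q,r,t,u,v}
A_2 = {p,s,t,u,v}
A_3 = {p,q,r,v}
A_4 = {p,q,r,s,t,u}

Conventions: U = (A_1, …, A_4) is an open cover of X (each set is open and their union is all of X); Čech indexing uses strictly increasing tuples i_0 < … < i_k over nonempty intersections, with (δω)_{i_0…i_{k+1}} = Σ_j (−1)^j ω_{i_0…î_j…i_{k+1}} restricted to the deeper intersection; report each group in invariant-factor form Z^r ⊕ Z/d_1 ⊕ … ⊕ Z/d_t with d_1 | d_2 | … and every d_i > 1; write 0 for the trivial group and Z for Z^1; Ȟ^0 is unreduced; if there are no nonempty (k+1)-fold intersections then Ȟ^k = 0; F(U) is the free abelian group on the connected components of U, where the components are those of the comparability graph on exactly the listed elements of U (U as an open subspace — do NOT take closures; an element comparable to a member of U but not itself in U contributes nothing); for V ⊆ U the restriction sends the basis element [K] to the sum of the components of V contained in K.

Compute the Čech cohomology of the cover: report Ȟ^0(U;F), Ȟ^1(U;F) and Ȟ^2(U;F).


nonempty overlaps:
  A12={t,u,v} A13={q,r,v} A14={q,r,t,u} A23={p,v} A24={p,s,t,u} A34={p,q,r}
  A123={v} A124={t,u} A134={q,r} A234={p}
components per intersection:
  A1: {q,r} {t,u} {v}
  A2: {p,s} {t,u} {v}
  A3: {p} {q,r} {v}
  A4: {p,s} {q,r} {t,u}
  A12: {t,u} {v}
  A13: {q,r} {v}
  A14: {q,r} {t,u}
  A23: {p} {v}
  A24: {p,s} {t,u}
  A34: {p} {q,r}
  A123: {v}
  A124: {t,u}
  A134: {q,r}
  A234: {p}
C dims 12,12,4; δ0: rk 8, SNF 1^8; δ1: rk 4, SNF 1^4
degree 0: 12−8−0 = 4 → Ȟ^0 ≅ Z^4
degree 1: 12−4−8 = 0 → Ȟ^1 ≅ 0
degree 2: 4−0−4 = 0 → Ȟ^2 ≅ 0

Ȟ^0 = Z^4, Ȟ^1 = 0 and Ȟ^2 = 0


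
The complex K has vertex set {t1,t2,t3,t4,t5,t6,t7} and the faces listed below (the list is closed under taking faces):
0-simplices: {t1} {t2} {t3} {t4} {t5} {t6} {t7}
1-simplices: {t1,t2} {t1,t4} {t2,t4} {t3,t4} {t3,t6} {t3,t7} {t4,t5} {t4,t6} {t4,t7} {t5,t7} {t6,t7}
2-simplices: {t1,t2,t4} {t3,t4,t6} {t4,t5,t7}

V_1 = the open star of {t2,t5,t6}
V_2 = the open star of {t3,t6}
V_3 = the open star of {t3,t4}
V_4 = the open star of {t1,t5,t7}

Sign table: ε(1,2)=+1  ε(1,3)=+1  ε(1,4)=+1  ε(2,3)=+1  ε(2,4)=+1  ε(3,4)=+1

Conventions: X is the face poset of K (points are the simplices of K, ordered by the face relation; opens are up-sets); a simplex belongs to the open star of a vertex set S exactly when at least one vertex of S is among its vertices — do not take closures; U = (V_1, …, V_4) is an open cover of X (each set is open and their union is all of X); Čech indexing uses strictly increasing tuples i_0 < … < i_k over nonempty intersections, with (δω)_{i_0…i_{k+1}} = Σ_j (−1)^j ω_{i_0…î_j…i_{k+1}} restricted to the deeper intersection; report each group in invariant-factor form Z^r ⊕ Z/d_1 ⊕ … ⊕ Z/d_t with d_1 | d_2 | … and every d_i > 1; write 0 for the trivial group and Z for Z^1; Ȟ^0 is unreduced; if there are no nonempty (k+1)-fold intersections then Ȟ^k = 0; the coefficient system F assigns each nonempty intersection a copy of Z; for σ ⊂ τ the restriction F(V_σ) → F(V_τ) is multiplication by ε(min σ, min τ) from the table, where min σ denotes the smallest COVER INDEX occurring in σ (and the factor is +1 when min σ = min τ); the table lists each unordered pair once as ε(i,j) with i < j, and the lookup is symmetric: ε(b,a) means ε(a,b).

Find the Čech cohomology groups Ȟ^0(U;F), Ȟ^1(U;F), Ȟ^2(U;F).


nerve simplices:
  V1={{t2},{t5},{t6},{t1,t2},{t2,t4},{t3,t6},{t4,t5},{t4,t6},{t5,t7},{t6,t7},{t1,t2,t4},{t3,t4,t6},{t4,t5,t7}} V2={{t3},{t6},{t3,t4},{t3,t6},{t3,t7},{t4,t6},{t6,t7},{t3,t4,t6}} V3={{t3},{t4},{t1,t4},{t2,t4},{t3,t4},{t3,t6},{t3,t7},{t4,t5},{t4,t6},{t4,t7},{t1,t2,t4},{t3,t4,t6},{t4,t5,t7}} V4={{t1},{t5},{t7},{t1,t2},{t1,t4},{t3,t7},{t4,t5},{t4,t7},{t5,t7},{t6,t7},{t1,t2,t4},{t4,t5,t7}}
  V12={{t6},{t3,t6},{t4,t6},{t6,t7},{t3,t4,t6}} V13={{t2,t4},{t3,t6},{t4,t5},{t4,t6},{t1,t2,t4},{t3,t4,t6},{t4,t5,t7}} V14={{t5},{t1,t2},{t4,t5},{t5,t7},{t6,t7},{t1,t2,t4},{t4,t5,t7}} V23={{t3},{t3,t4},{t3,t6},{t3,t7},{t4,t6},{t3,t4,t6}} V24={{t3,t7},{t6,t7}} V34={{t1,t4},{t3,t7},{t4,t5},{t4,t7},{t1,t2,t4},{t4,t5,t7}}
  V123={{t3,t6},{t4,t6},{t3,t4,t6}} V124={{t6,t7}} V134={{t4,t5},{t1,t2,t4},{t4,t5,t7}} V234={{t3,t7}}
C dims 4,6,4; δ0: rk 3, SNF 1^3; δ1: rk 3, SNF 1^3
degree 0: 4−3−0 = 1 → Ȟ^0 ≅ Z
degree 1: 6−3−3 = 0 → Ȟ^1 ≅ 0
degree 2: 4−0−3 = 1 → Ȟ^2 ≅ Z

Ȟ^0(U;F) ≅ Z,  Ȟ^1(U;F) ≅ 0,  Ȟ^2(U;F) ≅ Z


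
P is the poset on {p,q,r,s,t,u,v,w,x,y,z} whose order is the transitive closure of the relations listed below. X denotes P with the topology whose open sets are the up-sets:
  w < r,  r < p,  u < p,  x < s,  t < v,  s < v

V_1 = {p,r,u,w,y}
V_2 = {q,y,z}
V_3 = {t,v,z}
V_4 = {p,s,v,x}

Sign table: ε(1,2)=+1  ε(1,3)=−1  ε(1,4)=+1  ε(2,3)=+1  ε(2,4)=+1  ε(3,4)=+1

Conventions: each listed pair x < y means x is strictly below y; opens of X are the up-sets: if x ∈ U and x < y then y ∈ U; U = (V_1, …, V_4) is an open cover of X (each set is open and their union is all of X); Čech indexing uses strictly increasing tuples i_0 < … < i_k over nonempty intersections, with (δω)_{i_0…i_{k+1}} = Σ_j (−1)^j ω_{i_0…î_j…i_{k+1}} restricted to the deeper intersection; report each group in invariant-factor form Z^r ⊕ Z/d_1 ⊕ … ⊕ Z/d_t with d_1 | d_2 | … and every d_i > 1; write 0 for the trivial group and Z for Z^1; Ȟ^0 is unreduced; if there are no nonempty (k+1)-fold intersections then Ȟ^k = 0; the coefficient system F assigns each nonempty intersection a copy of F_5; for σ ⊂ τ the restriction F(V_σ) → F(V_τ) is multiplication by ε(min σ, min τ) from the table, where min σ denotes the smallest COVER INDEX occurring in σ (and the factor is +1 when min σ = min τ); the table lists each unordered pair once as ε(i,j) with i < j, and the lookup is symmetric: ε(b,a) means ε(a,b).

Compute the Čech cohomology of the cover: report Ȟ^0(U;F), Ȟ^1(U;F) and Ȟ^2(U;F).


nerve of the cover:
  V12={y} V14={p} V23={z} V34={v}
C dims 4,4; δ0: rk_F5 3
Ȟ^0 = (4 − 3) − 0 = 1, so Ȟ^0 ≅ Z/5
Ȟ^1 = (4 − 0) − 3 = 1, so Ȟ^1 ≅ Z/5
Ȟ^2 = (0 − 0) − 0 = 0, so Ȟ^2 ≅ 0

Ȟ^0(U;F) ≅ Z/5,  Ȟ^1(U;F) ≅ Z/5,  Ȟ^2(U;F) ≅ 0


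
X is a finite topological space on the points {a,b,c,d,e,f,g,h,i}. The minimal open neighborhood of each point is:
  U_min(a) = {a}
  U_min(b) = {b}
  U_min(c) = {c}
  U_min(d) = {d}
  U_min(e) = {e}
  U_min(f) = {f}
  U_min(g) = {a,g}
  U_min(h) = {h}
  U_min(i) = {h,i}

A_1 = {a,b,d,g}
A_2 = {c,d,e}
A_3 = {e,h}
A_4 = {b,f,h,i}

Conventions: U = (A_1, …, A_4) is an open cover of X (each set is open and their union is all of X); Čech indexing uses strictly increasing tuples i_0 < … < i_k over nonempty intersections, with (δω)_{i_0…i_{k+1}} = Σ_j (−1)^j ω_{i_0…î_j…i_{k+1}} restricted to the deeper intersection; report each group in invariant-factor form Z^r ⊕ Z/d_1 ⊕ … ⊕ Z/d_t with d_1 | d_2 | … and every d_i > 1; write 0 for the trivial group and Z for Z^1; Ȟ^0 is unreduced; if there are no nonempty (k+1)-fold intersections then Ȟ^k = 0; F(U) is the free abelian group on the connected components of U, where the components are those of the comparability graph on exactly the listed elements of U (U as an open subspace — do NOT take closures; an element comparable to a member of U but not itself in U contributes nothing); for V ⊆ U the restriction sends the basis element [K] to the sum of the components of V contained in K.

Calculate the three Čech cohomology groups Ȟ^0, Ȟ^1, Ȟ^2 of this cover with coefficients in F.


cover nerve:
  A12={d} A14={b} A23={e} A34={h}
components per intersection:
  A1: {a,g} {b} {d}
  A2: {c} {d} {e}
  A3: {e} {h}
  A4: {b} {f} {h,i}
  A12: {d}
  A14: {b}
  A23: {e}
  A34: {h}
C dims 11,4; δ0: rk 4, SNF 1^4
Ȟ^0: (11−4)−0=7 ⇒ Z^7
Ȟ^1: (4−0)−4=0 ⇒ 0
Ȟ^2: (0−0)−0=0 ⇒ 0

Ȟ^0 = Z^7; Ȟ^1 = 0; Ȟ^2 = 0


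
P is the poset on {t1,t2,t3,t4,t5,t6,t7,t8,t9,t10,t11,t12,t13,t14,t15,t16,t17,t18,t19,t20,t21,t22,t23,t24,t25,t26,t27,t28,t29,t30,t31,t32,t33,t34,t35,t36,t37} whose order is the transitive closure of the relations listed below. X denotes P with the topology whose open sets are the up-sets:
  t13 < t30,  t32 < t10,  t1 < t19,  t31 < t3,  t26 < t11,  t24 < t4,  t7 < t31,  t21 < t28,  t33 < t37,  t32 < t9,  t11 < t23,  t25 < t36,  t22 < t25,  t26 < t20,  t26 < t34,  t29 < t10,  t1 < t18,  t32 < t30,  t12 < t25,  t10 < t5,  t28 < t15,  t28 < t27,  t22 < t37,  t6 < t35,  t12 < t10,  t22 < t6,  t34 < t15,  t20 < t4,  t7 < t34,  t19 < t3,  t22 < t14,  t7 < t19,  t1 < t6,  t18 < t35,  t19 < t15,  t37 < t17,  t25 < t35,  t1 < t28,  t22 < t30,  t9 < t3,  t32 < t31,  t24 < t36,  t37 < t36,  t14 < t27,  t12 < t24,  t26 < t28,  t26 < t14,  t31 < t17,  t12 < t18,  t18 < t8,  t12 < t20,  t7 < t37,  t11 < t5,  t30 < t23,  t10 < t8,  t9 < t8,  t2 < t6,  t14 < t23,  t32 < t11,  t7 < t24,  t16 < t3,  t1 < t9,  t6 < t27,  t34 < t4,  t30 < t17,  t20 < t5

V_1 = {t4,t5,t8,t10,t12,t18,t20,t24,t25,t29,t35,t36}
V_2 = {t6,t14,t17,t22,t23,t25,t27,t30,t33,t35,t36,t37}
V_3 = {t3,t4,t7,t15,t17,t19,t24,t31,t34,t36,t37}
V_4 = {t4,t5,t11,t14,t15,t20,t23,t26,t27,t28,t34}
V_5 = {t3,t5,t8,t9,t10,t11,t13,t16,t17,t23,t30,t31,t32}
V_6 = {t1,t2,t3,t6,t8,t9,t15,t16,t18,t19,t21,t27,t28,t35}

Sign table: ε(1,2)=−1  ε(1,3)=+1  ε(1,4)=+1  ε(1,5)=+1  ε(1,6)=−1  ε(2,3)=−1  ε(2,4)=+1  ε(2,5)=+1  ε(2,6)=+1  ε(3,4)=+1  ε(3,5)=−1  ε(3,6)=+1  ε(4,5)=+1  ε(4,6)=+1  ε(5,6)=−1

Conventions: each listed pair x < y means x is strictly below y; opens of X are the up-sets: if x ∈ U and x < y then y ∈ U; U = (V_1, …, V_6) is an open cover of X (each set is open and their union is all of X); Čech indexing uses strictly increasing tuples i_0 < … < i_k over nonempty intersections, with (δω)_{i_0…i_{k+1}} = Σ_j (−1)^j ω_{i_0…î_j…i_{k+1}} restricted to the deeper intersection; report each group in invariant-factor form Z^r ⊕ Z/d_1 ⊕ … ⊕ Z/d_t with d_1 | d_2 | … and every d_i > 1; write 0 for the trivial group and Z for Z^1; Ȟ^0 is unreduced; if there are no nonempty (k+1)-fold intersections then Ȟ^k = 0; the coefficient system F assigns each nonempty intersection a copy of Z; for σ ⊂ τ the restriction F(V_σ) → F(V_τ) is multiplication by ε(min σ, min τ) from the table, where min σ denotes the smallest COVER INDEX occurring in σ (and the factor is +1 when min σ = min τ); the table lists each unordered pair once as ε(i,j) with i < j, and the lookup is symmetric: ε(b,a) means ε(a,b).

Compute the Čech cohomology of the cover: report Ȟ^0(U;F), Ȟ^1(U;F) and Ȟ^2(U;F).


Ȟ^0 = 0, Ȟ^1 = Z/2 and Ȟ^2 = Z

nerve simplices:
  V12={t25,t35,t36} V13={t4,t24,t36} V14={t4,t5,t20} V15={t5,t8,t10} V16={t8,t18,t35} V23={t17,t36,t37} V24={t14,t23,t27} V25={t17,t23,t30} V26={t6,t27,t35} V34={t4,t15,t34} V35={t3,t17,t31} V36={t3,t15,t19} V45={t5,t11,t23} V46={t15,t27,t28} V56={t3,t8,t9,t16}
  V123={t36} V126={t35} V134={t4} V145={t5} V156={t8} V235={t17} V245={t23} V246={t27} V346={t15} V356={t3}
C dims 6,15,10; δ0: rk 6, SNF 1^5·2; δ1: rk 9, SNF 1^9
degree 0: 6−6−0 = 0 → Ȟ^0 ≅ 0
degree 1: 15−9−6 = 0 plus torsion [2] → Ȟ^1 ≅ Z/2
degree 2: 10−0−9 = 1 → Ȟ^2 ≅ Z


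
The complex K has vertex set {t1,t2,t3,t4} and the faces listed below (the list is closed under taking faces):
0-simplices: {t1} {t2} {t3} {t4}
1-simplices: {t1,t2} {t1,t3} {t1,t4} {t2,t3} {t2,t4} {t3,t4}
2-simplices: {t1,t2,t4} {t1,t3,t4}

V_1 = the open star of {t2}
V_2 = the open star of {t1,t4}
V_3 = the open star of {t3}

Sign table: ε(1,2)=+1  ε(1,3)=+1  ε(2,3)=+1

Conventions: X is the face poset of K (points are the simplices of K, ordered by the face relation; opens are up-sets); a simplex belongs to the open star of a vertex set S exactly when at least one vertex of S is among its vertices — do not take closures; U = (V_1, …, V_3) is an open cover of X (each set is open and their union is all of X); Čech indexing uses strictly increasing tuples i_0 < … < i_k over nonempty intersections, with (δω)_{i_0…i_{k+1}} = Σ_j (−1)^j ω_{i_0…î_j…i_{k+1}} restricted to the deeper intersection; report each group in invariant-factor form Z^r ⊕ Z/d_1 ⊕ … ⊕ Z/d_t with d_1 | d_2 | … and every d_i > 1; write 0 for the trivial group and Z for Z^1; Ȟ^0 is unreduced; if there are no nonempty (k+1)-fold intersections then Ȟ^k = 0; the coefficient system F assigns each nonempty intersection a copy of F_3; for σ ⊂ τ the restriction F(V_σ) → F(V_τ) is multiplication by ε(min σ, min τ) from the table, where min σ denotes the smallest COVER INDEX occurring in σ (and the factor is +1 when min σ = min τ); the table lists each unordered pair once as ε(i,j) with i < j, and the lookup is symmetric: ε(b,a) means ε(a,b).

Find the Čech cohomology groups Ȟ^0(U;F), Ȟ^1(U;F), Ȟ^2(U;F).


Ȟ^0 = Z/3, Ȟ^1 = Z/3 and Ȟ^2 = 0

nonempty intersections:
  V1={{t2},{t1,t2},{t2,t3},{t2,t4},{t1,t2,t4}} V2={{t1},{t4},{t1,t2},{t1,t3},{t1,t4},{t2,t4},{t3,t4},{t1,t2,t4},{t1,t3,t4}} V3={{t3},{t1,t3},{t2,t3},{t3,t4},{t1,t3,t4}}
  V12={{t1,t2},{t2,t4},{t1,t2,t4}} V13={{t2,t3}} V23={{t1,t3},{t3,t4},{t1,t3,t4}}
C dims 3,3; δ0: rk_F3 2
Ȟ^0: (3−2)−0=1 ⇒ Z/3
Ȟ^1: (3−0)−2=1 ⇒ Z/3
Ȟ^2: (0−0)−0=0 ⇒ 0
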